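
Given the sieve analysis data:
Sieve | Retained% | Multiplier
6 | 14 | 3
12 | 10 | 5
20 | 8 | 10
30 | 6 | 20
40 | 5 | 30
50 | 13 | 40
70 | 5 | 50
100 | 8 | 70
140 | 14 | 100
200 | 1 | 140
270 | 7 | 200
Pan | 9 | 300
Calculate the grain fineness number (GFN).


Formula: GFN = sum(pct * multiplier) / sum(pct)
sum(pct * multiplier) = 7412
sum(pct) = 100
GFN = 7412 / 100 = 74.12

Final answer: 74.12


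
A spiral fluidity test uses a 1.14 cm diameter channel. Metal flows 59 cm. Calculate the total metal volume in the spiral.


Formula: V = pi * (d/2)^2 * L  (cylinder volume)
Radius = 1.14/2 = 0.57 cm
V = pi * 0.57^2 * 59 = 60.2215 cm^3

60.2215 cm^3


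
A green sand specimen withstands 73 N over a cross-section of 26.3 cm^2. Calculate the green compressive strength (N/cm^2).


Formula: Compressive Strength = Force / Area
Strength = 73 N / 26.3 cm^2 = 2.7757 N/cm^2

2.7757 N/cm^2


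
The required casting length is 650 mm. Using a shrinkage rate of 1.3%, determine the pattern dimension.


Formula: L_pattern = L_casting * (1 + shrinkage_rate/100)
Shrinkage factor = 1 + 1.3/100 = 1.013
L_pattern = 650 mm * 1.013 = 658.4500 mm


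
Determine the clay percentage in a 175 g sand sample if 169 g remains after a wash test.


Formula: Clay% = (W_total - W_washed) / W_total * 100
Clay mass = 175 - 169 = 6 g
Clay% = 6 / 175 * 100 = 3.4286%

Answer: 3.4286%


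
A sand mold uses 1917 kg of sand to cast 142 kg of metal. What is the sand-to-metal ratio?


Formula: Sand-to-Metal Ratio = W_sand / W_metal
Ratio = 1917 kg / 142 kg = 13.5000


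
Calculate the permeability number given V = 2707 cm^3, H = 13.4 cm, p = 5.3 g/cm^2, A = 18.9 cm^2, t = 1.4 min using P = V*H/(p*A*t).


Formula: Permeability Number P = (V * H) / (p * A * t)
Numerator: V * H = 2707 * 13.4 = 36273.8
Denominator: p * A * t = 5.3 * 18.9 * 1.4 = 140.238
P = 36273.8 / 140.238 = 258.6589

Final answer: 258.6589


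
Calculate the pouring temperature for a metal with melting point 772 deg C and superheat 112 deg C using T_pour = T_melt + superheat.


Formula: T_pour = T_melt + Superheat
T_pour = 772 + 112 = 884 deg C

Final answer: 884 deg C


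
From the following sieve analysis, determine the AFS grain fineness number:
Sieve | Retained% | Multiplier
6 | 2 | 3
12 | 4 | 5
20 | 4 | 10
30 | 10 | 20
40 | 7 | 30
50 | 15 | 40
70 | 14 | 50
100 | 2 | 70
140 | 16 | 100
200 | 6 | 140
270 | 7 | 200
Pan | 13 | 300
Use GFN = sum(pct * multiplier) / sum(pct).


Formula: GFN = sum(pct * multiplier) / sum(pct)
sum(pct * multiplier) = 9656
sum(pct) = 100
GFN = 9656 / 100 = 96.56


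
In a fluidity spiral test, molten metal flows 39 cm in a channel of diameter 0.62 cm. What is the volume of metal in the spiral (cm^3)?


Formula: V = pi * (d/2)^2 * L  (cylinder volume)
Radius = 0.62/2 = 0.31 cm
V = pi * 0.31^2 * 39 = 11.7744 cm^3


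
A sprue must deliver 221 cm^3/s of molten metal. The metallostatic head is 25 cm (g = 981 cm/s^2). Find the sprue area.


Formula: v = sqrt(2*g*h), A = Q/v
Velocity: v = sqrt(2 * 981 * 25) = sqrt(49050) = 221.4723 cm/s
Sprue area: A = Q / v = 221 / 221.4723 = 0.9979 cm^2

0.9979 cm^2


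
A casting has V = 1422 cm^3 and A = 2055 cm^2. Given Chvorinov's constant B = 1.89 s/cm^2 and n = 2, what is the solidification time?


Formula: t_s = B * (V/A)^n  (Chvorinov's rule, n=2)
Modulus M = V/A = 1422/2055 = 0.691971 cm
M^2 = 0.691971^2 = 0.478824 cm^2
t_s = 1.89 * 0.478824 = 0.9050 s

Final answer: 0.9050 s


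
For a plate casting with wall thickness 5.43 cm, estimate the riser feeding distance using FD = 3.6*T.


Formula: FD = 3.6 * T  (riser feeding-distance rule)
FD = 3.6 * 5.43 cm = 19.5480 cm

Final answer: 19.5480 cm


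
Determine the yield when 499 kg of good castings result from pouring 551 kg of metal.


Formula: Casting Yield = (W_good / W_total) * 100
Yield = (499 kg / 551 kg) * 100 = 90.5626%

90.5626%


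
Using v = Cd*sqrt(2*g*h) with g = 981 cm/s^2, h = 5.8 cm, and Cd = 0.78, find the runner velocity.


Formula: v = Cd * sqrt(2 * g * h)  (Torricelli with discharge coefficient)
2*g*h = 2 * 981 * 5.8 = 11379.6 cm^2/s^2
sqrt(11379.6) = 106.67521 cm/s
v = 0.78 * 106.67521 = 83.2067 cm/s

Final answer: 83.2067 cm/s


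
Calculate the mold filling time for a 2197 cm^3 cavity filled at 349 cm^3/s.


Formula: t_fill = V_mold / Q_flow
t = 2197 cm^3 / 349 cm^3/s = 6.2951 s

Answer: 6.2951 s


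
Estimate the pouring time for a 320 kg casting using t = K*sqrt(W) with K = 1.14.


Formula: t = K * sqrt(W)
sqrt(W) = sqrt(320) = 17.88854
t = 1.14 * 17.88854 = 20.3929 s


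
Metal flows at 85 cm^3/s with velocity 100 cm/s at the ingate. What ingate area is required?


Formula: A_ingate = Q / v  (continuity equation)
A = 85 cm^3/s / 100 cm/s = 0.8500 cm^2


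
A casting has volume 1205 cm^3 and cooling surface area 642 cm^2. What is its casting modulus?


Formula: Casting Modulus M = V / A
M = 1205 cm^3 / 642 cm^2 = 1.8769 cm

Final answer: 1.8769 cm


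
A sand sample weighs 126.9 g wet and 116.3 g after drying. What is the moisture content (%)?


Formula: MC = (W_wet - W_dry) / W_wet * 100
Water mass = 126.9 - 116.3 = 10.6 g
MC = 10.6 / 126.9 * 100 = 8.3530%

Final answer: 8.3530%


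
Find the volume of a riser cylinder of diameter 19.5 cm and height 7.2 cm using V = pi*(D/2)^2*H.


Formula: V = pi * (D/2)^2 * H  (cylinder volume)
Radius = D/2 = 19.5/2 = 9.75 cm
V = pi * 9.75^2 * 7.2 = 2150.2631 cm^3


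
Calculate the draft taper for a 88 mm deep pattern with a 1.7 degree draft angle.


Formula: taper = depth * tan(draft_angle)
tan(1.7 deg) = 0.0296793
taper = 88 mm * 0.0296793 = 2.6118 mm

Answer: 2.6118 mm


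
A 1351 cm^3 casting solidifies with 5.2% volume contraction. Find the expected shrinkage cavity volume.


Formula: V_shrink = V_casting * shrinkage_pct / 100
V_shrink = 1351 cm^3 * 5.2 / 100 = 70.2520 cm^3

Answer: 70.2520 cm^3


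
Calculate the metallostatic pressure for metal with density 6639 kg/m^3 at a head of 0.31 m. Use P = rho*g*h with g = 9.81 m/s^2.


Formula: P = rho * g * h
rho * g = 6639 * 9.81 = 65128.59 N/m^3
P = 65128.59 * 0.31 = 20189.8629 Pa

20189.8629 Pa


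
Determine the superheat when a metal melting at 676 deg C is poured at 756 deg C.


Formula: Superheat = T_pour - T_melt
Superheat = 756 - 676 = 80 deg C

Final answer: 80 deg C


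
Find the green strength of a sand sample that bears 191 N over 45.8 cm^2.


Formula: Compressive Strength = Force / Area
Strength = 191 N / 45.8 cm^2 = 4.1703 N/cm^2


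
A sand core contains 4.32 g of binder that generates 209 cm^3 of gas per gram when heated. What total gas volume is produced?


Formula: V_gas = W_binder * gas_evolution_rate
V = 4.32 g * 209 cm^3/g = 902.8800 cm^3

Final answer: 902.8800 cm^3


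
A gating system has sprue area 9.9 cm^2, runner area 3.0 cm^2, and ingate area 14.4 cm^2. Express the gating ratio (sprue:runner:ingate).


Sprue:Runner:Ingate = 1 : 3.0/9.9 : 14.4/9.9 = 1:0.30:1.45

1:0.30:1.45


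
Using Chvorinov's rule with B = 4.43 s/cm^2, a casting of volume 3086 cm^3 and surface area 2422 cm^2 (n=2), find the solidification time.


Formula: t_s = B * (V/A)^n  (Chvorinov's rule, n=2)
Modulus M = V/A = 3086/2422 = 1.274154 cm
M^2 = 1.274154^2 = 1.623468 cm^2
t_s = 4.43 * 1.623468 = 7.1920 s

7.1920 s


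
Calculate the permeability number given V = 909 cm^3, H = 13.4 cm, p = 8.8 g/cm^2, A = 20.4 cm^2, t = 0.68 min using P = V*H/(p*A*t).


Formula: Permeability Number P = (V * H) / (p * A * t)
Numerator: V * H = 909 * 13.4 = 12180.6
Denominator: p * A * t = 8.8 * 20.4 * 0.68 = 122.0736
P = 12180.6 / 122.0736 = 99.7808

99.7808


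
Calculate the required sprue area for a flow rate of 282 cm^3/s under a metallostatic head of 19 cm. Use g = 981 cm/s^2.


Formula: v = sqrt(2*g*h), A = Q/v
Velocity: v = sqrt(2 * 981 * 19) = sqrt(37278) = 193.0751 cm/s
Sprue area: A = Q / v = 282 / 193.0751 = 1.4606 cm^2

Answer: 1.4606 cm^2


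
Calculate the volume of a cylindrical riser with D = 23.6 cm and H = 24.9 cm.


Formula: V = pi * (D/2)^2 * H  (cylinder volume)
Radius = D/2 = 23.6/2 = 11.8 cm
V = pi * 11.8^2 * 24.9 = 10892.1405 cm^3

10892.1405 cm^3


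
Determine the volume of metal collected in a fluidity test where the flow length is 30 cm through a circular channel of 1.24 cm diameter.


Formula: V = pi * (d/2)^2 * L  (cylinder volume)
Radius = 1.24/2 = 0.62 cm
V = pi * 0.62^2 * 30 = 36.2288 cm^3


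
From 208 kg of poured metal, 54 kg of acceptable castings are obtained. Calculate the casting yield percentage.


Formula: Casting Yield = (W_good / W_total) * 100
Yield = (54 kg / 208 kg) * 100 = 25.9615%

Final answer: 25.9615%


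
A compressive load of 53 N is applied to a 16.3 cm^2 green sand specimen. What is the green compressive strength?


Formula: Compressive Strength = Force / Area
Strength = 53 N / 16.3 cm^2 = 3.2515 N/cm^2


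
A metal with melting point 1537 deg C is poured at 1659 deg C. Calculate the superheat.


Formula: Superheat = T_pour - T_melt
Superheat = 1659 - 1537 = 122 deg C

122 deg C


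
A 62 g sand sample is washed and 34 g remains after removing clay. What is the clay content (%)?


Formula: Clay% = (W_total - W_washed) / W_total * 100
Clay mass = 62 - 34 = 28 g
Clay% = 28 / 62 * 100 = 45.1613%


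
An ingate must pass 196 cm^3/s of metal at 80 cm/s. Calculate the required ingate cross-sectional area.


Formula: A_ingate = Q / v  (continuity equation)
A = 196 cm^3/s / 80 cm/s = 2.4500 cm^2

2.4500 cm^2


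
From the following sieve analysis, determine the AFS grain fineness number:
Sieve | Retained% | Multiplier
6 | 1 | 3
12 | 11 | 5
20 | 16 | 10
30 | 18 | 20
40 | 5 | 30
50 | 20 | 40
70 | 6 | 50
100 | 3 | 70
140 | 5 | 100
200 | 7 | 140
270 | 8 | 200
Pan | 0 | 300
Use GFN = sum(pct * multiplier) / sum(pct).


Formula: GFN = sum(pct * multiplier) / sum(pct)
sum(pct * multiplier) = 5118
sum(pct) = 100
GFN = 5118 / 100 = 51.18


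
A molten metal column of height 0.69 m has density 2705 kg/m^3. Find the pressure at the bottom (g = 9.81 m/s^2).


Formula: P = rho * g * h
rho * g = 2705 * 9.81 = 26536.05 N/m^3
P = 26536.05 * 0.69 = 18309.8745 Pa

18309.8745 Pa


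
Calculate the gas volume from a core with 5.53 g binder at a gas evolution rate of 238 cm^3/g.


Formula: V_gas = W_binder * gas_evolution_rate
V = 5.53 g * 238 cm^3/g = 1316.1400 cm^3

Final answer: 1316.1400 cm^3


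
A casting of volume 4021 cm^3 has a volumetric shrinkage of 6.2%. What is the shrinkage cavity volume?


Formula: V_shrink = V_casting * shrinkage_pct / 100
V_shrink = 4021 cm^3 * 6.2 / 100 = 249.3020 cm^3

249.3020 cm^3


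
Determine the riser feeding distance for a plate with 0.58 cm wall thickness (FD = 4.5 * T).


Formula: FD = 4.5 * T  (riser feeding-distance rule)
FD = 4.5 * 0.58 cm = 2.6100 cm

2.6100 cm


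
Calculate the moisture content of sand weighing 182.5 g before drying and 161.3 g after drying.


Formula: MC = (W_wet - W_dry) / W_wet * 100
Water mass = 182.5 - 161.3 = 21.2 g
MC = 21.2 / 182.5 * 100 = 11.6164%

11.6164%


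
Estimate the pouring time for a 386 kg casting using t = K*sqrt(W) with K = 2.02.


Formula: t = K * sqrt(W)
sqrt(W) = sqrt(386) = 19.64688
t = 2.02 * 19.64688 = 39.6867 s

Final answer: 39.6867 s


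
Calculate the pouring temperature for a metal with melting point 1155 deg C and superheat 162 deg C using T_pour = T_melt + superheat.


Formula: T_pour = T_melt + Superheat
T_pour = 1155 + 162 = 1317 deg C

Final answer: 1317 deg C


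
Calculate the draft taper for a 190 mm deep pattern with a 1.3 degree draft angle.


Formula: taper = depth * tan(draft_angle)
tan(1.3 deg) = 0.0226932
taper = 190 mm * 0.0226932 = 4.3117 mm


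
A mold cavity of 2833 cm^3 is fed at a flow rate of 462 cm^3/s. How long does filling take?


Formula: t_fill = V_mold / Q_flow
t = 2833 cm^3 / 462 cm^3/s = 6.1320 s

6.1320 s


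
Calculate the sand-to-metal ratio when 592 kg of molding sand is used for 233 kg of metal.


Formula: Sand-to-Metal Ratio = W_sand / W_metal
Ratio = 592 kg / 233 kg = 2.5408

Final answer: 2.5408


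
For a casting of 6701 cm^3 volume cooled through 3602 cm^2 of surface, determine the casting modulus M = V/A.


Formula: Casting Modulus M = V / A
M = 6701 cm^3 / 3602 cm^2 = 1.8604 cm

Answer: 1.8604 cm


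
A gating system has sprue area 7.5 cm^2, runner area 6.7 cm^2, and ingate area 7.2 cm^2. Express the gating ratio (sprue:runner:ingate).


Sprue:Runner:Ingate = 1 : 6.7/7.5 : 7.2/7.5 = 1:0.89:0.96


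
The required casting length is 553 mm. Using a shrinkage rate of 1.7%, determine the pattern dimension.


Formula: L_pattern = L_casting * (1 + shrinkage_rate/100)
Shrinkage factor = 1 + 1.7/100 = 1.017
L_pattern = 553 mm * 1.017 = 562.4010 mm


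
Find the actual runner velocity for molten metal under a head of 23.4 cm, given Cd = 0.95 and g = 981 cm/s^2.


Formula: v = Cd * sqrt(2 * g * h)  (Torricelli with discharge coefficient)
2*g*h = 2 * 981 * 23.4 = 45910.8 cm^2/s^2
sqrt(45910.8) = 214.26806 cm/s
v = 0.95 * 214.26806 = 203.5547 cm/s

Answer: 203.5547 cm/s


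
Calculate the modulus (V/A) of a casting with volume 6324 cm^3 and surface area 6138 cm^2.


Formula: Casting Modulus M = V / A
M = 6324 cm^3 / 6138 cm^2 = 1.0303 cm

Answer: 1.0303 cm


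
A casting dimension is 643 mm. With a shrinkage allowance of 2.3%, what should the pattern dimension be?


Formula: L_pattern = L_casting * (1 + shrinkage_rate/100)
Shrinkage factor = 1 + 2.3/100 = 1.023
L_pattern = 643 mm * 1.023 = 657.7890 mm

Answer: 657.7890 mm


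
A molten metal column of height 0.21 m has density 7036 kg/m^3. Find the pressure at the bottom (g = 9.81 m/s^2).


Formula: P = rho * g * h
rho * g = 7036 * 9.81 = 69023.16 N/m^3
P = 69023.16 * 0.21 = 14494.8636 Pa


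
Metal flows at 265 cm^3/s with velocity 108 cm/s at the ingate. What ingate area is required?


Formula: A_ingate = Q / v  (continuity equation)
A = 265 cm^3/s / 108 cm/s = 2.4537 cm^2

Final answer: 2.4537 cm^2


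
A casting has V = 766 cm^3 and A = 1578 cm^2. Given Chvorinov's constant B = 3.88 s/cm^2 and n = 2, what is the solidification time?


Formula: t_s = B * (V/A)^n  (Chvorinov's rule, n=2)
Modulus M = V/A = 766/1578 = 0.485425 cm
M^2 = 0.485425^2 = 0.235637 cm^2
t_s = 3.88 * 0.235637 = 0.9143 s

Final answer: 0.9143 s


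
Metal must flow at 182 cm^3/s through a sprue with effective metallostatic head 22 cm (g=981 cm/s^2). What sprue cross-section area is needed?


Formula: v = sqrt(2*g*h), A = Q/v
Velocity: v = sqrt(2 * 981 * 22) = sqrt(43164) = 207.7595 cm/s
Sprue area: A = Q / v = 182 / 207.7595 = 0.8760 cm^2

Answer: 0.8760 cm^2


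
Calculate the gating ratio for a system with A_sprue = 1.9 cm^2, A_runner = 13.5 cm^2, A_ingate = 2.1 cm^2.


Sprue:Runner:Ingate = 1 : 13.5/1.9 : 2.1/1.9 = 1:7.11:1.11

Final answer: 1:7.11:1.11


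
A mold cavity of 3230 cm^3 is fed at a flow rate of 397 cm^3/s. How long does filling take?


Formula: t_fill = V_mold / Q_flow
t = 3230 cm^3 / 397 cm^3/s = 8.1360 s

8.1360 s


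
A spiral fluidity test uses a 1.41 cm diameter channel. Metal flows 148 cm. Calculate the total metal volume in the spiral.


Formula: V = pi * (d/2)^2 * L  (cylinder volume)
Radius = 1.41/2 = 0.705 cm
V = pi * 0.705^2 * 148 = 231.0946 cm^3

231.0946 cm^3


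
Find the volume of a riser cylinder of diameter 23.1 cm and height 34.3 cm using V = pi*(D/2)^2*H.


Formula: V = pi * (D/2)^2 * H  (cylinder volume)
Radius = D/2 = 23.1/2 = 11.55 cm
V = pi * 11.55^2 * 34.3 = 14375.0036 cm^3

14375.0036 cm^3


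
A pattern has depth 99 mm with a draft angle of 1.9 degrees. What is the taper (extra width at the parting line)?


Formula: taper = depth * tan(draft_angle)
tan(1.9 deg) = 0.0331734
taper = 99 mm * 0.0331734 = 3.2842 mm

Answer: 3.2842 mm


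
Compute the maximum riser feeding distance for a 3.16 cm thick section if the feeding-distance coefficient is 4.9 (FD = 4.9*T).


Formula: FD = 4.9 * T  (riser feeding-distance rule)
FD = 4.9 * 3.16 cm = 15.4840 cm


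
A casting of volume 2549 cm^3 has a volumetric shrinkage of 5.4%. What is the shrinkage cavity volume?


Formula: V_shrink = V_casting * shrinkage_pct / 100
V_shrink = 2549 cm^3 * 5.4 / 100 = 137.6460 cm^3

137.6460 cm^3


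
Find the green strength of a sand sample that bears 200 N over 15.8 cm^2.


Formula: Compressive Strength = Force / Area
Strength = 200 N / 15.8 cm^2 = 12.6582 N/cm^2

Final answer: 12.6582 N/cm^2


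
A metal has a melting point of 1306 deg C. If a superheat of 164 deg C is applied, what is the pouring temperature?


Formula: T_pour = T_melt + Superheat
T_pour = 1306 + 164 = 1470 deg C

Final answer: 1470 deg C


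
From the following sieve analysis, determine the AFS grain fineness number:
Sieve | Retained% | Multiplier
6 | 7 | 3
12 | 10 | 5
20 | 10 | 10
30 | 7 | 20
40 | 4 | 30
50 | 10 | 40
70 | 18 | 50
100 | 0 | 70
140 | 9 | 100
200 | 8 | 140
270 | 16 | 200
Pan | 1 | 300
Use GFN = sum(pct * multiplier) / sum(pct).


Formula: GFN = sum(pct * multiplier) / sum(pct)
sum(pct * multiplier) = 7251
sum(pct) = 100
GFN = 7251 / 100 = 72.51

72.51


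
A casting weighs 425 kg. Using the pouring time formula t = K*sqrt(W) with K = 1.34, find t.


Formula: t = K * sqrt(W)
sqrt(W) = sqrt(425) = 20.61553
t = 1.34 * 20.61553 = 27.6248 s

Answer: 27.6248 s


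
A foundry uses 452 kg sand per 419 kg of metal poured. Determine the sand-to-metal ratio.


Formula: Sand-to-Metal Ratio = W_sand / W_metal
Ratio = 452 kg / 419 kg = 1.0788

Final answer: 1.0788


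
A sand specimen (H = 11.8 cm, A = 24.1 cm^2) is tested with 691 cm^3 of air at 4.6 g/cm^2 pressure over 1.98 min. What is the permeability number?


Formula: Permeability Number P = (V * H) / (p * A * t)
Numerator: V * H = 691 * 11.8 = 8153.8
Denominator: p * A * t = 4.6 * 24.1 * 1.98 = 219.5028
P = 8153.8 / 219.5028 = 37.1467

Final answer: 37.1467


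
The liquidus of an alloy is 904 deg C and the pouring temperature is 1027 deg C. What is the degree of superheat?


Formula: Superheat = T_pour - T_melt
Superheat = 1027 - 904 = 123 deg C

123 deg C


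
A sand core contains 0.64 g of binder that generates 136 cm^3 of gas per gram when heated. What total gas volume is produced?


Formula: V_gas = W_binder * gas_evolution_rate
V = 0.64 g * 136 cm^3/g = 87.0400 cm^3

Answer: 87.0400 cm^3


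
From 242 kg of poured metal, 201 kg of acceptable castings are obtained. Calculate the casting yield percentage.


Formula: Casting Yield = (W_good / W_total) * 100
Yield = (201 kg / 242 kg) * 100 = 83.0579%

Answer: 83.0579%


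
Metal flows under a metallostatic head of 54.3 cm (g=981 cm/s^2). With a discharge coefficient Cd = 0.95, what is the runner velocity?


Formula: v = Cd * sqrt(2 * g * h)  (Torricelli with discharge coefficient)
2*g*h = 2 * 981 * 54.3 = 106536.6 cm^2/s^2
sqrt(106536.6) = 326.39945 cm/s
v = 0.95 * 326.39945 = 310.0795 cm/s

Answer: 310.0795 cm/s


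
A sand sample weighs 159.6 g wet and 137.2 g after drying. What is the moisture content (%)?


Formula: MC = (W_wet - W_dry) / W_wet * 100
Water mass = 159.6 - 137.2 = 22.4 g
MC = 22.4 / 159.6 * 100 = 14.0351%

Answer: 14.0351%


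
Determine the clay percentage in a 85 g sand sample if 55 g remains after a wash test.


Formula: Clay% = (W_total - W_washed) / W_total * 100
Clay mass = 85 - 55 = 30 g
Clay% = 30 / 85 * 100 = 35.2941%


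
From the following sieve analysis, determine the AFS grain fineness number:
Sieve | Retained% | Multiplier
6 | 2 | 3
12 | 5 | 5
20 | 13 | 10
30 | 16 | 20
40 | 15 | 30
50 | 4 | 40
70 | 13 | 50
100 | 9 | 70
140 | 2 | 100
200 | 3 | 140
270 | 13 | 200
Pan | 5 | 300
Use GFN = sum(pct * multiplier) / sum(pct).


Formula: GFN = sum(pct * multiplier) / sum(pct)
sum(pct * multiplier) = 7091
sum(pct) = 100
GFN = 7091 / 100 = 70.91

Answer: 70.91


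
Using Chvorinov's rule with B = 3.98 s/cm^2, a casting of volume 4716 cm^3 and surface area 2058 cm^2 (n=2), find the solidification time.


Formula: t_s = B * (V/A)^n  (Chvorinov's rule, n=2)
Modulus M = V/A = 4716/2058 = 2.291545 cm
M^2 = 2.291545^2 = 5.251178 cm^2
t_s = 3.98 * 5.251178 = 20.8997 s


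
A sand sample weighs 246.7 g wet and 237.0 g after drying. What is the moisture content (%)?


Formula: MC = (W_wet - W_dry) / W_wet * 100
Water mass = 246.7 - 237.0 = 9.7 g
MC = 9.7 / 246.7 * 100 = 3.9319%


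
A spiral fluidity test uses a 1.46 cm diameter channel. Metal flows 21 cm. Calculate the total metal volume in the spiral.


Formula: V = pi * (d/2)^2 * L  (cylinder volume)
Radius = 1.46/2 = 0.73 cm
V = pi * 0.73^2 * 21 = 35.1572 cm^3

Final answer: 35.1572 cm^3


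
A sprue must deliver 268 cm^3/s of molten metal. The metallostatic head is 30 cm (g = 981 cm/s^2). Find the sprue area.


Formula: v = sqrt(2*g*h), A = Q/v
Velocity: v = sqrt(2 * 981 * 30) = sqrt(58860) = 242.6108 cm/s
Sprue area: A = Q / v = 268 / 242.6108 = 1.1046 cm^2

Answer: 1.1046 cm^2


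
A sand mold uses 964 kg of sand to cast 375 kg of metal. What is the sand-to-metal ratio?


Formula: Sand-to-Metal Ratio = W_sand / W_metal
Ratio = 964 kg / 375 kg = 2.5707

Final answer: 2.5707


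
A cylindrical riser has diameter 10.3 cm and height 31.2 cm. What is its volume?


Formula: V = pi * (D/2)^2 * H  (cylinder volume)
Radius = D/2 = 10.3/2 = 5.15 cm
V = pi * 5.15^2 * 31.2 = 2599.6742 cm^3

Answer: 2599.6742 cm^3


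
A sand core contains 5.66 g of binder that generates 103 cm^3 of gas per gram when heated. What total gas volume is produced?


Formula: V_gas = W_binder * gas_evolution_rate
V = 5.66 g * 103 cm^3/g = 582.9800 cm^3

Final answer: 582.9800 cm^3


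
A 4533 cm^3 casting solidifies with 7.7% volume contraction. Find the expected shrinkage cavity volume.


Formula: V_shrink = V_casting * shrinkage_pct / 100
V_shrink = 4533 cm^3 * 7.7 / 100 = 349.0410 cm^3

Answer: 349.0410 cm^3


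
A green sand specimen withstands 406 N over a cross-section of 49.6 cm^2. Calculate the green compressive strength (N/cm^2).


Formula: Compressive Strength = Force / Area
Strength = 406 N / 49.6 cm^2 = 8.1855 N/cm^2

8.1855 N/cm^2


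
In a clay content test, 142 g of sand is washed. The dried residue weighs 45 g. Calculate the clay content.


Formula: Clay% = (W_total - W_washed) / W_total * 100
Clay mass = 142 - 45 = 97 g
Clay% = 97 / 142 * 100 = 68.3099%

Final answer: 68.3099%


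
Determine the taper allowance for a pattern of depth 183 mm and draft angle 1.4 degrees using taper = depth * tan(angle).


Formula: taper = depth * tan(draft_angle)
tan(1.4 deg) = 0.0244395
taper = 183 mm * 0.0244395 = 4.4724 mm

4.4724 mm


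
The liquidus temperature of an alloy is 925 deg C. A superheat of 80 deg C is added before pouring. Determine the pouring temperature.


Formula: T_pour = T_melt + Superheat
T_pour = 925 + 80 = 1005 deg C

1005 deg C


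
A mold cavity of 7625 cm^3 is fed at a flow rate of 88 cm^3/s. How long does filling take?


Formula: t_fill = V_mold / Q_flow
t = 7625 cm^3 / 88 cm^3/s = 86.6477 s


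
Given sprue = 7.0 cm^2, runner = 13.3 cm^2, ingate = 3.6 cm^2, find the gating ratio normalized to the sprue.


Sprue:Runner:Ingate = 1 : 13.3/7.0 : 3.6/7.0 = 1:1.90:0.51

1:1.90:0.51


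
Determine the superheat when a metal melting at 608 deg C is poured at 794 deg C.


Formula: Superheat = T_pour - T_melt
Superheat = 794 - 608 = 186 deg C


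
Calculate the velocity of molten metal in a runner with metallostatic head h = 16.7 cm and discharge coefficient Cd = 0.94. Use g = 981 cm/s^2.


Formula: v = Cd * sqrt(2 * g * h)  (Torricelli with discharge coefficient)
2*g*h = 2 * 981 * 16.7 = 32765.4 cm^2/s^2
sqrt(32765.4) = 181.01215 cm/s
v = 0.94 * 181.01215 = 170.1514 cm/s

Answer: 170.1514 cm/s


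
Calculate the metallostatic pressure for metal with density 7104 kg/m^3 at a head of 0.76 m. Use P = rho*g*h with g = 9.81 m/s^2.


Formula: P = rho * g * h
rho * g = 7104 * 9.81 = 69690.24 N/m^3
P = 69690.24 * 0.76 = 52964.5824 Pa

Answer: 52964.5824 Pa


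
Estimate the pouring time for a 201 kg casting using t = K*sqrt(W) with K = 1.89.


Formula: t = K * sqrt(W)
sqrt(W) = sqrt(201) = 14.17745
t = 1.89 * 14.17745 = 26.7954 s

Answer: 26.7954 s


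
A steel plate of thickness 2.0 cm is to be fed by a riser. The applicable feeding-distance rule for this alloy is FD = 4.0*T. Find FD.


Formula: FD = 4.0 * T  (riser feeding-distance rule)
FD = 4.0 * 2.0 cm = 8.0000 cm

Final answer: 8.0000 cm


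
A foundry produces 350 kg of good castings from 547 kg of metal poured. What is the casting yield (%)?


Formula: Casting Yield = (W_good / W_total) * 100
Yield = (350 kg / 547 kg) * 100 = 63.9854%

63.9854%


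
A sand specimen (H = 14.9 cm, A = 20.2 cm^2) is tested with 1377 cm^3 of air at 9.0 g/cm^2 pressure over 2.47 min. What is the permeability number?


Formula: Permeability Number P = (V * H) / (p * A * t)
Numerator: V * H = 1377 * 14.9 = 20517.3
Denominator: p * A * t = 9.0 * 20.2 * 2.47 = 449.046
P = 20517.3 / 449.046 = 45.6909

Final answer: 45.6909


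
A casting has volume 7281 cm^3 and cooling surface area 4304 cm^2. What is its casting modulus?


Formula: Casting Modulus M = V / A
M = 7281 cm^3 / 4304 cm^2 = 1.6917 cm

Answer: 1.6917 cm


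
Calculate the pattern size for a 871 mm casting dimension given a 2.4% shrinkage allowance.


Formula: L_pattern = L_casting * (1 + shrinkage_rate/100)
Shrinkage factor = 1 + 2.4/100 = 1.024
L_pattern = 871 mm * 1.024 = 891.9040 mm

Final answer: 891.9040 mm


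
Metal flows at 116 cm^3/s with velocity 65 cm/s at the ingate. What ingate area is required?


Formula: A_ingate = Q / v  (continuity equation)
A = 116 cm^3/s / 65 cm/s = 1.7846 cm^2

Answer: 1.7846 cm^2


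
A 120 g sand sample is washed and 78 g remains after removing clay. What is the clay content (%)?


Formula: Clay% = (W_total - W_washed) / W_total * 100
Clay mass = 120 - 78 = 42 g
Clay% = 42 / 120 * 100 = 35.0000%


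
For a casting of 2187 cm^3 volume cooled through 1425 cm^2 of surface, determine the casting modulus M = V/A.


Formula: Casting Modulus M = V / A
M = 2187 cm^3 / 1425 cm^2 = 1.5347 cm

Final answer: 1.5347 cm


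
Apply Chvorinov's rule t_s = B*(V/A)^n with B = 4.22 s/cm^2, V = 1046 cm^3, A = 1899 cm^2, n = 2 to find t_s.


Formula: t_s = B * (V/A)^n  (Chvorinov's rule, n=2)
Modulus M = V/A = 1046/1899 = 0.550816 cm
M^2 = 0.550816^2 = 0.303398 cm^2
t_s = 4.22 * 0.303398 = 1.2803 s

1.2803 s


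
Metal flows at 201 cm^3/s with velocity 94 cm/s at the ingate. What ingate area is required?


Formula: A_ingate = Q / v  (continuity equation)
A = 201 cm^3/s / 94 cm/s = 2.1383 cm^2

Final answer: 2.1383 cm^2


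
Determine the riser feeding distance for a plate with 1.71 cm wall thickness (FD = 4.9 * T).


Formula: FD = 4.9 * T  (riser feeding-distance rule)
FD = 4.9 * 1.71 cm = 8.3790 cm

Answer: 8.3790 cm


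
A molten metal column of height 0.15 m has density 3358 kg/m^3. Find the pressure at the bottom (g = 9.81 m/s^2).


Formula: P = rho * g * h
rho * g = 3358 * 9.81 = 32941.98 N/m^3
P = 32941.98 * 0.15 = 4941.2970 Pa

4941.2970 Pa


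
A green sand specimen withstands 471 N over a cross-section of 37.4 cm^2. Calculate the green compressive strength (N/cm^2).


Formula: Compressive Strength = Force / Area
Strength = 471 N / 37.4 cm^2 = 12.5936 N/cm^2

Answer: 12.5936 N/cm^2


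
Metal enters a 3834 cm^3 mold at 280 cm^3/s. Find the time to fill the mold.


Formula: t_fill = V_mold / Q_flow
t = 3834 cm^3 / 280 cm^3/s = 13.6929 s

13.6929 s


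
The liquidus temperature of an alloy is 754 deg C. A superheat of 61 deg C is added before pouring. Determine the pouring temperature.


Formula: T_pour = T_melt + Superheat
T_pour = 754 + 61 = 815 deg C


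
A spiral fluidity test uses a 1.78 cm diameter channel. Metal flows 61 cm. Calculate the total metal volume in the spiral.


Formula: V = pi * (d/2)^2 * L  (cylinder volume)
Radius = 1.78/2 = 0.89 cm
V = pi * 0.89^2 * 61 = 151.7958 cm^3

Final answer: 151.7958 cm^3


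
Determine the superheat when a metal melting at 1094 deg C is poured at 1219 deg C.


Formula: Superheat = T_pour - T_melt
Superheat = 1219 - 1094 = 125 deg C


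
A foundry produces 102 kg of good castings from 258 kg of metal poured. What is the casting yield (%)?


Formula: Casting Yield = (W_good / W_total) * 100
Yield = (102 kg / 258 kg) * 100 = 39.5349%

Answer: 39.5349%


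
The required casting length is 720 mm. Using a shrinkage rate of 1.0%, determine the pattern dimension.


Formula: L_pattern = L_casting * (1 + shrinkage_rate/100)
Shrinkage factor = 1 + 1.0/100 = 1.01
L_pattern = 720 mm * 1.01 = 727.2000 mm

Final answer: 727.2000 mm


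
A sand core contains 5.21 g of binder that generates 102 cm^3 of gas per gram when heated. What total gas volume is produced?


Formula: V_gas = W_binder * gas_evolution_rate
V = 5.21 g * 102 cm^3/g = 531.4200 cm^3

531.4200 cm^3


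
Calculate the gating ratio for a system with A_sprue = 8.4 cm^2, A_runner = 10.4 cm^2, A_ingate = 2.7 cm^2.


Sprue:Runner:Ingate = 1 : 10.4/8.4 : 2.7/8.4 = 1:1.24:0.32

1:1.24:0.32


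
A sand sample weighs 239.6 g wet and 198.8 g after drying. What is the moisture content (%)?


Formula: MC = (W_wet - W_dry) / W_wet * 100
Water mass = 239.6 - 198.8 = 40.8 g
MC = 40.8 / 239.6 * 100 = 17.0284%

17.0284%


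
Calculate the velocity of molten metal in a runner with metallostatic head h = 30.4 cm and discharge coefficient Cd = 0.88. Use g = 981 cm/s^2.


Formula: v = Cd * sqrt(2 * g * h)  (Torricelli with discharge coefficient)
2*g*h = 2 * 981 * 30.4 = 59644.8 cm^2/s^2
sqrt(59644.8) = 244.22285 cm/s
v = 0.88 * 244.22285 = 214.9161 cm/s


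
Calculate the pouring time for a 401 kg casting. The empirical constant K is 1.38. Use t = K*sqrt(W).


Formula: t = K * sqrt(W)
sqrt(W) = sqrt(401) = 20.02498
t = 1.38 * 20.02498 = 27.6345 s

Answer: 27.6345 s


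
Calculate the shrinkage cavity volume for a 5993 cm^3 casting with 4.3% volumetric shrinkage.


Formula: V_shrink = V_casting * shrinkage_pct / 100
V_shrink = 5993 cm^3 * 4.3 / 100 = 257.6990 cm^3

Answer: 257.6990 cm^3


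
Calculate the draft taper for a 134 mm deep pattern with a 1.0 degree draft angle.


Formula: taper = depth * tan(draft_angle)
tan(1.0 deg) = 0.0174551
taper = 134 mm * 0.0174551 = 2.3390 mm

2.3390 mm


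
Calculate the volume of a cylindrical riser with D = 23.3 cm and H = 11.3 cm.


Formula: V = pi * (D/2)^2 * H  (cylinder volume)
Radius = D/2 = 23.3/2 = 11.65 cm
V = pi * 11.65^2 * 11.3 = 4818.1483 cm^3


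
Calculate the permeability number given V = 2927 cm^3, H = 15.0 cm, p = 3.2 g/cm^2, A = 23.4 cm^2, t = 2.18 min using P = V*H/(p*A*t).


Formula: Permeability Number P = (V * H) / (p * A * t)
Numerator: V * H = 2927 * 15.0 = 43905.0
Denominator: p * A * t = 3.2 * 23.4 * 2.18 = 163.2384
P = 43905.0 / 163.2384 = 268.9625

Answer: 268.9625


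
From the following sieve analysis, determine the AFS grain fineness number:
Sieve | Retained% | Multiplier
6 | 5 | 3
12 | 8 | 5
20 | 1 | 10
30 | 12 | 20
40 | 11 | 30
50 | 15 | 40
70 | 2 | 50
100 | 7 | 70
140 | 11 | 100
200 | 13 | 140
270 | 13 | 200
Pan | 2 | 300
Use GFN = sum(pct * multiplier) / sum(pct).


Formula: GFN = sum(pct * multiplier) / sum(pct)
sum(pct * multiplier) = 7945
sum(pct) = 100
GFN = 7945 / 100 = 79.45

79.45


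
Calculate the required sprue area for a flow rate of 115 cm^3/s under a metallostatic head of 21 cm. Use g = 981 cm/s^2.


Formula: v = sqrt(2*g*h), A = Q/v
Velocity: v = sqrt(2 * 981 * 21) = sqrt(41202) = 202.9828 cm/s
Sprue area: A = Q / v = 115 / 202.9828 = 0.5666 cm^2

0.5666 cm^2


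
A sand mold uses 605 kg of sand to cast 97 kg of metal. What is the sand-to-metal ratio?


Formula: Sand-to-Metal Ratio = W_sand / W_metal
Ratio = 605 kg / 97 kg = 6.2371

Final answer: 6.2371


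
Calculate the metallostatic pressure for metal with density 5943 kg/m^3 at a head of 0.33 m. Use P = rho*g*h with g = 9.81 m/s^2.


Formula: P = rho * g * h
rho * g = 5943 * 9.81 = 58300.83 N/m^3
P = 58300.83 * 0.33 = 19239.2739 Pa


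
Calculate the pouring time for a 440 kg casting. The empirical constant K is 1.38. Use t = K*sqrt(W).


Formula: t = K * sqrt(W)
sqrt(W) = sqrt(440) = 20.97618
t = 1.38 * 20.97618 = 28.9471 s

Answer: 28.9471 s


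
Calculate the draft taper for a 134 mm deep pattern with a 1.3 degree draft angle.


Formula: taper = depth * tan(draft_angle)
tan(1.3 deg) = 0.0226932
taper = 134 mm * 0.0226932 = 3.0409 mm

Final answer: 3.0409 mm


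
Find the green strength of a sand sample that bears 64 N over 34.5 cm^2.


Formula: Compressive Strength = Force / Area
Strength = 64 N / 34.5 cm^2 = 1.8551 N/cm^2


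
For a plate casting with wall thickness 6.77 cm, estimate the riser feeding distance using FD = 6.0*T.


Formula: FD = 6.0 * T  (riser feeding-distance rule)
FD = 6.0 * 6.77 cm = 40.6200 cm

Final answer: 40.6200 cm


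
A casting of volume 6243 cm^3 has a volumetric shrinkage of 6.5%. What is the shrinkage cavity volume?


Formula: V_shrink = V_casting * shrinkage_pct / 100
V_shrink = 6243 cm^3 * 6.5 / 100 = 405.7950 cm^3


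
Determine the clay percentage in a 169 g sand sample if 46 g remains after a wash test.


Formula: Clay% = (W_total - W_washed) / W_total * 100
Clay mass = 169 - 46 = 123 g
Clay% = 123 / 169 * 100 = 72.7811%

72.7811%


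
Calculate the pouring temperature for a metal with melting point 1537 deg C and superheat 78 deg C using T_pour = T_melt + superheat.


Formula: T_pour = T_melt + Superheat
T_pour = 1537 + 78 = 1615 deg C


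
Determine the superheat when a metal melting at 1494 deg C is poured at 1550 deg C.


Formula: Superheat = T_pour - T_melt
Superheat = 1550 - 1494 = 56 deg C

56 deg C


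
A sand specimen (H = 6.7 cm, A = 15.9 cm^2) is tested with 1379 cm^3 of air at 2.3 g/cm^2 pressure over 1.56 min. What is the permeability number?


Formula: Permeability Number P = (V * H) / (p * A * t)
Numerator: V * H = 1379 * 6.7 = 9239.3
Denominator: p * A * t = 2.3 * 15.9 * 1.56 = 57.0492
P = 9239.3 / 57.0492 = 161.9532


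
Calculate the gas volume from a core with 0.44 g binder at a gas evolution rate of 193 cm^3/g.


Formula: V_gas = W_binder * gas_evolution_rate
V = 0.44 g * 193 cm^3/g = 84.9200 cm^3

Final answer: 84.9200 cm^3


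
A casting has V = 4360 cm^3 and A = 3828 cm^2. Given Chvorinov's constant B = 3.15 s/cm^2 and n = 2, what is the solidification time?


Formula: t_s = B * (V/A)^n  (Chvorinov's rule, n=2)
Modulus M = V/A = 4360/3828 = 1.138976 cm
M^2 = 1.138976^2 = 1.297266 cm^2
t_s = 3.15 * 1.297266 = 4.0864 s


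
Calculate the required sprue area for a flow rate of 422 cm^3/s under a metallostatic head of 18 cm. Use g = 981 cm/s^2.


Formula: v = sqrt(2*g*h), A = Q/v
Velocity: v = sqrt(2 * 981 * 18) = sqrt(35316) = 187.9255 cm/s
Sprue area: A = Q / v = 422 / 187.9255 = 2.2456 cm^2

Final answer: 2.2456 cm^2


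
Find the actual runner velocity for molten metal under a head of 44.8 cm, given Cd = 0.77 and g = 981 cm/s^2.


Formula: v = Cd * sqrt(2 * g * h)  (Torricelli with discharge coefficient)
2*g*h = 2 * 981 * 44.8 = 87897.6 cm^2/s^2
sqrt(87897.6) = 296.47529 cm/s
v = 0.77 * 296.47529 = 228.2860 cm/s

228.2860 cm/s


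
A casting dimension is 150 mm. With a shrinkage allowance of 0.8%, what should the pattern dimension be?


Formula: L_pattern = L_casting * (1 + shrinkage_rate/100)
Shrinkage factor = 1 + 0.8/100 = 1.008
L_pattern = 150 mm * 1.008 = 151.2000 mm


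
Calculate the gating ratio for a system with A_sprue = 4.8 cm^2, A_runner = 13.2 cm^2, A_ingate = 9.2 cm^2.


Sprue:Runner:Ingate = 1 : 13.2/4.8 : 9.2/4.8 = 1:2.75:1.92


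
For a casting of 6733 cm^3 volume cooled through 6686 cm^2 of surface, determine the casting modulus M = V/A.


Formula: Casting Modulus M = V / A
M = 6733 cm^3 / 6686 cm^2 = 1.0070 cm


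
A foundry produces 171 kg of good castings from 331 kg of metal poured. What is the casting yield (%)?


Formula: Casting Yield = (W_good / W_total) * 100
Yield = (171 kg / 331 kg) * 100 = 51.6616%

51.6616%


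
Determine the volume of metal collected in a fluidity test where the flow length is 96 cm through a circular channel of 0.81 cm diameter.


Formula: V = pi * (d/2)^2 * L  (cylinder volume)
Radius = 0.81/2 = 0.405 cm
V = pi * 0.405^2 * 96 = 49.4688 cm^3

Answer: 49.4688 cm^3


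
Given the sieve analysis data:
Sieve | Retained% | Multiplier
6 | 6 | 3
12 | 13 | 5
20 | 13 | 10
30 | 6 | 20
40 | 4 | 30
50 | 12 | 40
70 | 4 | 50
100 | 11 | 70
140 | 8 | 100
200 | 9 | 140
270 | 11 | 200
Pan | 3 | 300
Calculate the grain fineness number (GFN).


Formula: GFN = sum(pct * multiplier) / sum(pct)
sum(pct * multiplier) = 7063
sum(pct) = 100
GFN = 7063 / 100 = 70.63

Answer: 70.63


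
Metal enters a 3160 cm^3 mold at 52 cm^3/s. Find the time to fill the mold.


Formula: t_fill = V_mold / Q_flow
t = 3160 cm^3 / 52 cm^3/s = 60.7692 s

Final answer: 60.7692 s


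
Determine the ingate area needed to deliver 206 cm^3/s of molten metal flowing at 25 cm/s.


Formula: A_ingate = Q / v  (continuity equation)
A = 206 cm^3/s / 25 cm/s = 8.2400 cm^2


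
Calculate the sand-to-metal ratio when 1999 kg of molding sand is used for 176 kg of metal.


Formula: Sand-to-Metal Ratio = W_sand / W_metal
Ratio = 1999 kg / 176 kg = 11.3580


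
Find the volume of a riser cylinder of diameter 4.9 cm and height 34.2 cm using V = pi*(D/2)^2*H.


Formula: V = pi * (D/2)^2 * H  (cylinder volume)
Radius = D/2 = 4.9/2 = 2.45 cm
V = pi * 2.45^2 * 34.2 = 644.9234 cm^3


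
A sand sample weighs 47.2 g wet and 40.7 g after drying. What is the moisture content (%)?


Formula: MC = (W_wet - W_dry) / W_wet * 100
Water mass = 47.2 - 40.7 = 6.5 g
MC = 6.5 / 47.2 * 100 = 13.7712%


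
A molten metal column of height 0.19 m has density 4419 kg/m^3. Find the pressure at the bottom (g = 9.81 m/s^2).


Formula: P = rho * g * h
rho * g = 4419 * 9.81 = 43350.39 N/m^3
P = 43350.39 * 0.19 = 8236.5741 Pa

Final answer: 8236.5741 Pa


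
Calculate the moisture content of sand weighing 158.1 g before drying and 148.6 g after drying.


Formula: MC = (W_wet - W_dry) / W_wet * 100
Water mass = 158.1 - 148.6 = 9.5 g
MC = 9.5 / 158.1 * 100 = 6.0089%

Answer: 6.0089%


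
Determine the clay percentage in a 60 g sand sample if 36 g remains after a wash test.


Formula: Clay% = (W_total - W_washed) / W_total * 100
Clay mass = 60 - 36 = 24 g
Clay% = 24 / 60 * 100 = 40.0000%

Final answer: 40.0000%


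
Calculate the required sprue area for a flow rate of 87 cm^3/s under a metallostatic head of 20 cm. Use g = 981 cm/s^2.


Formula: v = sqrt(2*g*h), A = Q/v
Velocity: v = sqrt(2 * 981 * 20) = sqrt(39240) = 198.0909 cm/s
Sprue area: A = Q / v = 87 / 198.0909 = 0.4392 cm^2

0.4392 cm^2


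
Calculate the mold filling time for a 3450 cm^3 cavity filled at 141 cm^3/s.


Formula: t_fill = V_mold / Q_flow
t = 3450 cm^3 / 141 cm^3/s = 24.4681 s

Answer: 24.4681 s


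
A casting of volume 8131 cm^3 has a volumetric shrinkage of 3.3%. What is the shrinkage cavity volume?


Formula: V_shrink = V_casting * shrinkage_pct / 100
V_shrink = 8131 cm^3 * 3.3 / 100 = 268.3230 cm^3

Final answer: 268.3230 cm^3


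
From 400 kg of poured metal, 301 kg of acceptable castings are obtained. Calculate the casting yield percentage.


Formula: Casting Yield = (W_good / W_total) * 100
Yield = (301 kg / 400 kg) * 100 = 75.2500%

75.2500%


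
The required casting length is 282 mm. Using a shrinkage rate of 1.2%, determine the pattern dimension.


Formula: L_pattern = L_casting * (1 + shrinkage_rate/100)
Shrinkage factor = 1 + 1.2/100 = 1.012
L_pattern = 282 mm * 1.012 = 285.3840 mm
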